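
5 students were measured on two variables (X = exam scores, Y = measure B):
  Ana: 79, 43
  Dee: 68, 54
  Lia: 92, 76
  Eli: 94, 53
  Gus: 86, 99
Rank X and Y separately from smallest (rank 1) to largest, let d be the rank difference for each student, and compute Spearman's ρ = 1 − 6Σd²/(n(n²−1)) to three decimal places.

0.100

Ranks of variable 1: 2, 1, 4, 5, 3
Ranks of variable 2: 1, 3, 4, 2, 5
d = r₁ − r₂: 1, -2, 0, 3, -2
d²: 1, 4, 0, 9, 4; Σd² = 18
ρ = 1 − 6·18/(5·24) = 1 − 108/120 = 0.100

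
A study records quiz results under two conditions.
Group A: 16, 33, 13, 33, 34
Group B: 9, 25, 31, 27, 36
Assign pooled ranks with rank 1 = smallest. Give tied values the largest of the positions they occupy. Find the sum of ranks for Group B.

Sorted (ascending): 9, 13, 16, 25, 27, 31, 33, 33, 34, 36
The 2 values of 33 occupy positions 7–8 → each gets rank 8.
Group B values → pooled ranks: 9→1, 25→4, 31→6, 27→5, 36→10
Rank sum = 1 + 4 + 6 + 5 + 10 = 26

26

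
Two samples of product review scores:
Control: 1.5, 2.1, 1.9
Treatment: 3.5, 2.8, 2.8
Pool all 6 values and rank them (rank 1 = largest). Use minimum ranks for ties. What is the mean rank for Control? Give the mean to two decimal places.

Sorted (descending): 3.5, 2.8, 2.8, 2.1, 1.9, 1.5
The 2 values of 2.8 occupy positions 2–3 → each gets rank 2.
Control values → pooled ranks: 1.5→6, 2.1→4, 1.9→5
Mean rank = (6 + 4 + 5) / 3 = 5.00

5.00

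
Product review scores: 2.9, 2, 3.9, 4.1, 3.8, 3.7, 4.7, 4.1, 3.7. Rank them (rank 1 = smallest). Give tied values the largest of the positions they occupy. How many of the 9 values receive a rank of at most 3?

2

Sorted (ascending): 2, 2.9, 3.7, 3.7, 3.8, 3.9, 4.1, 4.1, 4.7
The 2 values of 3.7 occupy positions 3–4 → each gets rank 4.
The 2 values of 4.1 occupy positions 7–8 → each gets rank 8.
Ranks ≤ 3: {1, 2} → 2 values.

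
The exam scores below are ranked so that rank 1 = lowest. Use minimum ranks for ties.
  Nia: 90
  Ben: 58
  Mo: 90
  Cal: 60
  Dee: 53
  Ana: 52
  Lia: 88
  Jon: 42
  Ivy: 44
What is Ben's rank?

Sorted (ascending): 42, 44, 52, 53, 58, 60, 88, 90, 90
The 2 values of 90 occupy positions 8–9 → each gets rank 8.
Ben has value 58 → rank 5.

5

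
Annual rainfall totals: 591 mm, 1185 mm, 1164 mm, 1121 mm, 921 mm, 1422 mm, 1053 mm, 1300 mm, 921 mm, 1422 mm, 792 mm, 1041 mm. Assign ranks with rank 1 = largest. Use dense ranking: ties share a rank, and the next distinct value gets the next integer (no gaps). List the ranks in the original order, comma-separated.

Sorted (descending): 1422, 1422, 1300, 1185, 1164, 1121, 1053, 1041, 921, 921, 792, 591
The 2 values of 1422 share dense rank 1.
The 2 values of 921 share dense rank 8.
Remaining distinct values take the next consecutive integers.

10, 3, 4, 5, 8, 1, 6, 2, 8, 1, 9, 7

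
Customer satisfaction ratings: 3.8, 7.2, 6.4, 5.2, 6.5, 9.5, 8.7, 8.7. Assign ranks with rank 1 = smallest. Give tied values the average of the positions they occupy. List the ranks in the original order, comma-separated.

Sorted (ascending): 3.8, 5.2, 6.4, 6.5, 7.2, 8.7, 8.7, 9.5
The 2 values of 8.7 occupy positions 6–7 → average rank (6+7)/2 = 6.5.

1, 5, 3, 2, 4, 8, 6.5, 6.5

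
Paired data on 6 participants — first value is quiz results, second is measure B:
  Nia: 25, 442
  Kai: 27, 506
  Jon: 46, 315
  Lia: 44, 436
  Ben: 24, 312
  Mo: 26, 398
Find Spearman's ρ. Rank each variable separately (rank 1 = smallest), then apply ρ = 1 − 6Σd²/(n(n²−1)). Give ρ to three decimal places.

Ranks of variable 1: 2, 4, 6, 5, 1, 3
Ranks of variable 2: 5, 6, 2, 4, 1, 3
d = r₁ − r₂: -3, -2, 4, 1, 0, 0
d²: 9, 4, 16, 1, 0, 0; Σd² = 30
ρ = 1 − 6·30/(6·35) = 1 − 180/210 = 0.143

0.143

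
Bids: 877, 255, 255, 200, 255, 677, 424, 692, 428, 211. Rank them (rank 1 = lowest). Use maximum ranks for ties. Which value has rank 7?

Sorted (ascending): 200, 211, 255, 255, 255, 424, 428, 677, 692, 877
The 3 values of 255 occupy positions 3–5 → each gets rank 5.
Rank 7 → value 428.

428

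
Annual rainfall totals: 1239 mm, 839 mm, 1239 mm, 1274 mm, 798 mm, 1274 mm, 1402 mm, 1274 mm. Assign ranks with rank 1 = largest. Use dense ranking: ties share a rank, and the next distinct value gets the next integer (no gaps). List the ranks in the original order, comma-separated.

Sorted (descending): 1402, 1274, 1274, 1274, 1239, 1239, 839, 798
The 3 values of 1274 share dense rank 2.
The 2 values of 1239 share dense rank 3.
Remaining distinct values take the next consecutive integers.

3, 4, 3, 2, 5, 2, 1, 2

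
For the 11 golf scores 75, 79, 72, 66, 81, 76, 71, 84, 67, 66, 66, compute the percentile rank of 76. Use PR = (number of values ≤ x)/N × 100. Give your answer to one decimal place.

N = 11.
Strictly below 76: 7. Equal to 76: 1.
PR = 8/11 × 100 = 72.7

72.7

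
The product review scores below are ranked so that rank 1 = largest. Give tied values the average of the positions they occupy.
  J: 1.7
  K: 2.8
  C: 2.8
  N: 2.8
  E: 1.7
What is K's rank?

Sorted (descending): 2.8, 2.8, 2.8, 1.7, 1.7
The 3 values of 2.8 occupy positions 1–3 → average rank 2.
The 2 values of 1.7 occupy positions 4–5 → average rank (4+5)/2 = 4.5.
K has value 2.8 → rank 2.

2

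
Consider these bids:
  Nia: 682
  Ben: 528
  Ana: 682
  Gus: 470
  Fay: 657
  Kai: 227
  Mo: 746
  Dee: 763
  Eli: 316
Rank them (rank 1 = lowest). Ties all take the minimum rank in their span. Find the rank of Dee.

9

Sorted (ascending): 227, 316, 470, 528, 657, 682, 682, 746, 763
The 2 values of 682 occupy positions 6–7 → each gets rank 6.
Dee has value 763 → rank 9.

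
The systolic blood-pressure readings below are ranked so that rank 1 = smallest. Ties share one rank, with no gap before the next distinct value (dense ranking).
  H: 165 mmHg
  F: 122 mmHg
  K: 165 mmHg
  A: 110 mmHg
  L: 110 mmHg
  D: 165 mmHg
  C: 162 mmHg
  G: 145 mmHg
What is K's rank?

Sorted (ascending): 110, 110, 122, 145, 162, 165, 165, 165
The 2 values of 110 share dense rank 1.
The 3 values of 165 share dense rank 5.
Remaining distinct values take the next consecutive integers.
K has value 165 mmHg → rank 5.

5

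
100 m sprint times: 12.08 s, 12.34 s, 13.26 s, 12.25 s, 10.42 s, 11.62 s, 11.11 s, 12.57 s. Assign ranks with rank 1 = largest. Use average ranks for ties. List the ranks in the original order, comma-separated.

5, 3, 1, 4, 8, 6, 7, 2

Sorted (descending): 13.26, 12.57, 12.34, 12.25, 12.08, 11.62, 11.11, 10.42
No ties — each value takes its position as its rank.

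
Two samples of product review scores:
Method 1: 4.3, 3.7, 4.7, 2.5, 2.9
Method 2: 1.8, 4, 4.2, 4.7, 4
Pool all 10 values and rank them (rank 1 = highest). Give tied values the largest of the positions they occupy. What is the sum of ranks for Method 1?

29

Sorted (descending): 4.7, 4.7, 4.3, 4.2, 4, 4, 3.7, 2.9, 2.5, 1.8
The 2 values of 4.7 occupy positions 1–2 → each gets rank 2.
The 2 values of 4 occupy positions 5–6 → each gets rank 6.
Method 1 values → pooled ranks: 4.3→3, 3.7→7, 4.7→2, 2.5→9, 2.9→8
Rank sum = 3 + 7 + 2 + 9 + 8 = 29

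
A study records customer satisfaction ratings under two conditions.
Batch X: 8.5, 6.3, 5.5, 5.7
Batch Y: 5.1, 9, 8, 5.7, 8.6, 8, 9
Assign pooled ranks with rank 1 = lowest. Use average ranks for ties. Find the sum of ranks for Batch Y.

Sorted (ascending): 5.1, 5.5, 5.7, 5.7, 6.3, 8, 8, 8.5, 8.6, 9, 9
The 2 values of 5.7 occupy positions 3–4 → average rank (3+4)/2 = 3.5.
The 2 values of 8 occupy positions 6–7 → average rank (6+7)/2 = 6.5.
The 2 values of 9 occupy positions 10–11 → average rank (10+11)/2 = 10.5.
Batch Y values → pooled ranks: 5.1→1, 9→10.5, 8→6.5, 5.7→3.5, 8.6→9, 8→6.5, 9→10.5
Rank sum = 1 + 10.5 + 6.5 + 3.5 + 9 + 6.5 + 10.5 = 47.5

47.5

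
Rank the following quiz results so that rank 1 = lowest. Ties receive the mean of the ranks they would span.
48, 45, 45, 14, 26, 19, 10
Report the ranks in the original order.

Sorted (ascending): 10, 14, 19, 26, 45, 45, 48
The 2 values of 45 occupy positions 5–6 → average rank (5+6)/2 = 5.5.

7, 5.5, 5.5, 2, 4, 3, 1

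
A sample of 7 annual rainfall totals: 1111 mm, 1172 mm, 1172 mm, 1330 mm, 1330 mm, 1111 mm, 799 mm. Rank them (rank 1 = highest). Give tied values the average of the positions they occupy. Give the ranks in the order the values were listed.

Sorted (descending): 1330, 1330, 1172, 1172, 1111, 1111, 799
The 2 values of 1330 occupy positions 1–2 → average rank (1+2)/2 = 1.5.
The 2 values of 1172 occupy positions 3–4 → average rank (3+4)/2 = 3.5.
The 2 values of 1111 occupy positions 5–6 → average rank (5+6)/2 = 5.5.

5.5, 3.5, 3.5, 1.5, 1.5, 5.5, 7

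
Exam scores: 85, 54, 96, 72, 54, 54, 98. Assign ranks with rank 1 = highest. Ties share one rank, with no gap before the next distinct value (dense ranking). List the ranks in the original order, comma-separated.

3, 5, 2, 4, 5, 5, 1

Sorted (descending): 98, 96, 85, 72, 54, 54, 54
The 3 values of 54 share dense rank 5.
Remaining distinct values take the next consecutive integers.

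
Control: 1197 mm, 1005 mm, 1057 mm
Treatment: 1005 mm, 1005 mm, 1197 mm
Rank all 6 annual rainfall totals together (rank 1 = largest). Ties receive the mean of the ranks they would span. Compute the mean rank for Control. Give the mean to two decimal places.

Sorted (descending): 1197, 1197, 1057, 1005, 1005, 1005
The 2 values of 1197 occupy positions 1–2 → average rank (1+2)/2 = 1.5.
The 3 values of 1005 occupy positions 4–6 → average rank 5.
Control values → pooled ranks: 1197→1.5, 1005→5, 1057→3
Mean rank = (1.5 + 5 + 3) / 3 = 3.17

3.17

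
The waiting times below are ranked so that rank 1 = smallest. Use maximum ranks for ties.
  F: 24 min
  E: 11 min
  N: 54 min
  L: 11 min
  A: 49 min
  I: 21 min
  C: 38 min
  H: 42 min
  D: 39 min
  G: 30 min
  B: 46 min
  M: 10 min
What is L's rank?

Sorted (ascending): 10, 11, 11, 21, 24, 30, 38, 39, 42, 46, 49, 54
The 2 values of 11 occupy positions 2–3 → each gets rank 3.
L has value 11 min → rank 3.

3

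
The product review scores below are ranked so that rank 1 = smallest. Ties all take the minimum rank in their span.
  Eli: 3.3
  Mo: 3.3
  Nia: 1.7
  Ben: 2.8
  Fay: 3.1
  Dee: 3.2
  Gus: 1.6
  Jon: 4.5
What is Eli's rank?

Sorted (ascending): 1.6, 1.7, 2.8, 3.1, 3.2, 3.3, 3.3, 4.5
The 2 values of 3.3 occupy positions 6–7 → each gets rank 6.
Eli has value 3.3 → rank 6.

6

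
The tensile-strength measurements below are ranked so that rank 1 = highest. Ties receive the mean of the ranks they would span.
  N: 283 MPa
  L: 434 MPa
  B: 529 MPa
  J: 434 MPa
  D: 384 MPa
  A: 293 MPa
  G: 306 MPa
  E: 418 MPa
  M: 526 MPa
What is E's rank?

5

Sorted (descending): 529, 526, 434, 434, 418, 384, 306, 293, 283
The 2 values of 434 occupy positions 3–4 → average rank (3+4)/2 = 3.5.
E has value 418 MPa → rank 5.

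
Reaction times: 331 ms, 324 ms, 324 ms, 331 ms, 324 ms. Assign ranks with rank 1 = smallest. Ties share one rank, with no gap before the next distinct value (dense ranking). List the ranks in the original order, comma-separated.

2, 1, 1, 2, 1

Sorted (ascending): 324, 324, 324, 331, 331
The 3 values of 324 share dense rank 1.
The 2 values of 331 share dense rank 2.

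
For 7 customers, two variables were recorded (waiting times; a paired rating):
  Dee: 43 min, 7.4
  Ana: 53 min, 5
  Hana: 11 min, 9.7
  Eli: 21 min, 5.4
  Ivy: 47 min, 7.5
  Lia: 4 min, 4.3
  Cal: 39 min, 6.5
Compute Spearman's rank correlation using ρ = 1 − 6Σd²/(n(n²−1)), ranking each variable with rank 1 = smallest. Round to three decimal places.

Ranks of variable 1: 5, 7, 2, 3, 6, 1, 4
Ranks of variable 2: 5, 2, 7, 3, 6, 1, 4
d = r₁ − r₂: 0, 5, -5, 0, 0, 0, 0
d²: 0, 25, 25, 0, 0, 0, 0; Σd² = 50
ρ = 1 − 6·50/(7·48) = 1 − 300/336 = 0.107

0.107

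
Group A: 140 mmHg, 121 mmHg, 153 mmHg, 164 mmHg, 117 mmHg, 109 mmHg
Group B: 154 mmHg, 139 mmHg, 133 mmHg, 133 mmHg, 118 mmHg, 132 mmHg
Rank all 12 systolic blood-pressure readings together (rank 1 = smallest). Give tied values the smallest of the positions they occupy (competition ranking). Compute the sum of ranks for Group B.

39

Sorted (ascending): 109, 117, 118, 121, 132, 133, 133, 139, 140, 153, 154, 164
The 2 values of 133 occupy positions 6–7 → each gets rank 6.
Group B values → pooled ranks: 154→11, 139→8, 133→6, 133→6, 118→3, 132→5
Rank sum = 11 + 8 + 6 + 6 + 3 + 5 = 39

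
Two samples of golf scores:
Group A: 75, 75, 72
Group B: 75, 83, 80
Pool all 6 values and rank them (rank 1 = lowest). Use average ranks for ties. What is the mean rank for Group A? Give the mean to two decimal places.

2.33

Sorted (ascending): 72, 75, 75, 75, 80, 83
The 3 values of 75 occupy positions 2–4 → average rank 3.
Group A values → pooled ranks: 75→3, 75→3, 72→1
Mean rank = (3 + 3 + 1) / 3 = 2.33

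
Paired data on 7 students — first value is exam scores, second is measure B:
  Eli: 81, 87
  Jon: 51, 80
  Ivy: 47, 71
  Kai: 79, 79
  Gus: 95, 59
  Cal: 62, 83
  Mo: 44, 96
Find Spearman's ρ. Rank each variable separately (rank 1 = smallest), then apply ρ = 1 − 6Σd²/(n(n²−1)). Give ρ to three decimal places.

-0.393

Ranks of variable 1: 6, 3, 2, 5, 7, 4, 1
Ranks of variable 2: 6, 4, 2, 3, 1, 5, 7
d = r₁ − r₂: 0, -1, 0, 2, 6, -1, -6
d²: 0, 1, 0, 4, 36, 1, 36; Σd² = 78
ρ = 1 − 6·78/(7·48) = 1 − 468/336 = -0.393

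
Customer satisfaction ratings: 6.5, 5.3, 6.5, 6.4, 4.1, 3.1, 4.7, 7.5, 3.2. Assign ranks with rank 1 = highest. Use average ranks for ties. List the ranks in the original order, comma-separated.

Sorted (descending): 7.5, 6.5, 6.5, 6.4, 5.3, 4.7, 4.1, 3.2, 3.1
The 2 values of 6.5 occupy positions 2–3 → average rank (2+3)/2 = 2.5.

2.5, 5, 2.5, 4, 7, 9, 6, 1, 8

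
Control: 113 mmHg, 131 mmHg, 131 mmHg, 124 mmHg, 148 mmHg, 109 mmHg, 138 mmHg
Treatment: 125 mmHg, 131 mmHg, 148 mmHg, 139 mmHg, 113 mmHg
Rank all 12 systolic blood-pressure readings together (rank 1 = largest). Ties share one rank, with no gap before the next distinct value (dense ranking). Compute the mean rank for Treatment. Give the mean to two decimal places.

3.80

Sorted (descending): 148, 148, 139, 138, 131, 131, 131, 125, 124, 113, 113, 109
The 2 values of 148 share dense rank 1.
The 3 values of 131 share dense rank 4.
The 2 values of 113 share dense rank 7.
Remaining distinct values take the next consecutive integers.
Treatment values → pooled ranks: 125→5, 131→4, 148→1, 139→2, 113→7
Mean rank = (5 + 4 + 1 + 2 + 7) / 5 = 3.80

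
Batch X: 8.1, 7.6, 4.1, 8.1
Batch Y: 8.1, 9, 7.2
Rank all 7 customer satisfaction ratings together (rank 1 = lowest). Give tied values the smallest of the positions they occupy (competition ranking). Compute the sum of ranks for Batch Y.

13

Sorted (ascending): 4.1, 7.2, 7.6, 8.1, 8.1, 8.1, 9
The 3 values of 8.1 occupy positions 4–6 → each gets rank 4.
Batch Y values → pooled ranks: 8.1→4, 9→7, 7.2→2
Rank sum = 4 + 7 + 2 = 13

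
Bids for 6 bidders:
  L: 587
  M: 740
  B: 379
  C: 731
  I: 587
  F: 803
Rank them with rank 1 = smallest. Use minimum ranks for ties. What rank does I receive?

Sorted (ascending): 379, 587, 587, 731, 740, 803
The 2 values of 587 occupy positions 2–3 → each gets rank 2.
I has value 587 → rank 2.

2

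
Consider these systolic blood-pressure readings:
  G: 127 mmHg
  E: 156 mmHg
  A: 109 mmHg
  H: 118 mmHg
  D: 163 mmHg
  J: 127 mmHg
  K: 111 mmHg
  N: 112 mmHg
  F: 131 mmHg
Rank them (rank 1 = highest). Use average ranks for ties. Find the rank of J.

4.5

Sorted (descending): 163, 156, 131, 127, 127, 118, 112, 111, 109
The 2 values of 127 occupy positions 4–5 → average rank (4+5)/2 = 4.5.
J has value 127 mmHg → rank 4.5.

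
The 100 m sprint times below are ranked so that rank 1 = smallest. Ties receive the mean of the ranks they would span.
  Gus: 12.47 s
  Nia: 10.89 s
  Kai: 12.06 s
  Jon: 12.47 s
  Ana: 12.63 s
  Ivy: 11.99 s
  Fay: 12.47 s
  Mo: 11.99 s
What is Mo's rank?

2.5

Sorted (ascending): 10.89, 11.99, 11.99, 12.06, 12.47, 12.47, 12.47, 12.63
The 2 values of 11.99 occupy positions 2–3 → average rank (2+3)/2 = 2.5.
The 3 values of 12.47 occupy positions 5–7 → average rank 6.
Mo has value 11.99 s → rank 2.5.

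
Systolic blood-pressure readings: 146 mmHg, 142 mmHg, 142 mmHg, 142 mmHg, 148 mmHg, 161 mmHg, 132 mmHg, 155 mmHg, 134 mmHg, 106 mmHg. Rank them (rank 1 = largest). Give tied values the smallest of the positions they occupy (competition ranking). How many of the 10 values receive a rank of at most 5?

Sorted (descending): 161, 155, 148, 146, 142, 142, 142, 134, 132, 106
The 3 values of 142 occupy positions 5–7 → each gets rank 5.
Ranks ≤ 5: {1, 2, 3, 4, 5, 5, 5} → 7 values.

7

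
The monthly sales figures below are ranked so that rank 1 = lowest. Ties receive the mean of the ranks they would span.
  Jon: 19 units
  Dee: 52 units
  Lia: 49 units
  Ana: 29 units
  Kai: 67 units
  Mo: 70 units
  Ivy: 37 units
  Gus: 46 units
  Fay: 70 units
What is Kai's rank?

Sorted (ascending): 19, 29, 37, 46, 49, 52, 67, 70, 70
The 2 values of 70 occupy positions 8–9 → average rank (8+9)/2 = 8.5.
Kai has value 67 units → rank 7.

7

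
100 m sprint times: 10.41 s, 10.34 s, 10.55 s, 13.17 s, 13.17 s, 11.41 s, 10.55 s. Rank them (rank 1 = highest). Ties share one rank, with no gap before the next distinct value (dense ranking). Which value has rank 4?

10.41

Sorted (descending): 13.17, 13.17, 11.41, 10.55, 10.55, 10.41, 10.34
The 2 values of 13.17 share dense rank 1.
The 2 values of 10.55 share dense rank 3.
Remaining distinct values take the next consecutive integers.
Rank 4 → value 10.41.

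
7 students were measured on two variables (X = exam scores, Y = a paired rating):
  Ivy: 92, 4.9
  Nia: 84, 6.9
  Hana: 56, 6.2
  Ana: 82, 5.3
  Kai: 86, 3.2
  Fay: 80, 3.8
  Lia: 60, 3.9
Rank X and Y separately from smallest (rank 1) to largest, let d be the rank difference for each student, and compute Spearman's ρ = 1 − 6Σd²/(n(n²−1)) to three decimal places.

Ranks of variable 1: 7, 5, 1, 4, 6, 3, 2
Ranks of variable 2: 4, 7, 6, 5, 1, 2, 3
d = r₁ − r₂: 3, -2, -5, -1, 5, 1, -1
d²: 9, 4, 25, 1, 25, 1, 1; Σd² = 66
ρ = 1 − 6·66/(7·48) = 1 − 396/336 = -0.179

-0.179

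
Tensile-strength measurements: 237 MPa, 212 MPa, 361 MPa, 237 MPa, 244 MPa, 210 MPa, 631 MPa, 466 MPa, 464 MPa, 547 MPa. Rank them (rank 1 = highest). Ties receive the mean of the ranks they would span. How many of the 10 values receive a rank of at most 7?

Sorted (descending): 631, 547, 466, 464, 361, 244, 237, 237, 212, 210
The 2 values of 237 occupy positions 7–8 → average rank (7+8)/2 = 7.5.
Ranks ≤ 7: {1, 2, 3, 4, 5, 6} → 6 values.

6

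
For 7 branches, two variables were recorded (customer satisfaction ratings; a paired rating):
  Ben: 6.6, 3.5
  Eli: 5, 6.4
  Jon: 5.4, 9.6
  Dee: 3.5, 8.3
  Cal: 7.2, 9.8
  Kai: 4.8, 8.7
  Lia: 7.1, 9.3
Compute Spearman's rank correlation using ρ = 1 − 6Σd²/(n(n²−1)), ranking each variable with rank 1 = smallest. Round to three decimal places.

Ranks of variable 1: 5, 3, 4, 1, 7, 2, 6
Ranks of variable 2: 1, 2, 6, 3, 7, 4, 5
d = r₁ − r₂: 4, 1, -2, -2, 0, -2, 1
d²: 16, 1, 4, 4, 0, 4, 1; Σd² = 30
ρ = 1 − 6·30/(7·48) = 1 − 180/336 = 0.464

0.464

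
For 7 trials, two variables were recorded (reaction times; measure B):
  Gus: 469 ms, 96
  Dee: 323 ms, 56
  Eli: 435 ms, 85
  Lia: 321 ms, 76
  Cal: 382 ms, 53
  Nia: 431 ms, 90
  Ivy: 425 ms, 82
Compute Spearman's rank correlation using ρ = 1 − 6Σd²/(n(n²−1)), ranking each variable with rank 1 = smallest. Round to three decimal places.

0.821

Ranks of variable 1: 7, 2, 6, 1, 3, 5, 4
Ranks of variable 2: 7, 2, 5, 3, 1, 6, 4
d = r₁ − r₂: 0, 0, 1, -2, 2, -1, 0
d²: 0, 0, 1, 4, 4, 1, 0; Σd² = 10
ρ = 1 − 6·10/(7·48) = 1 − 60/336 = 0.821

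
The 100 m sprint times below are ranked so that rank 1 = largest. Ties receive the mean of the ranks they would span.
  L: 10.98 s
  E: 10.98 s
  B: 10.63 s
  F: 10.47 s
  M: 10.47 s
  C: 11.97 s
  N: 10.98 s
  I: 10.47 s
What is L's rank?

3

Sorted (descending): 11.97, 10.98, 10.98, 10.98, 10.63, 10.47, 10.47, 10.47
The 3 values of 10.98 occupy positions 2–4 → average rank 3.
The 3 values of 10.47 occupy positions 6–8 → average rank 7.
L has value 10.98 s → rank 3.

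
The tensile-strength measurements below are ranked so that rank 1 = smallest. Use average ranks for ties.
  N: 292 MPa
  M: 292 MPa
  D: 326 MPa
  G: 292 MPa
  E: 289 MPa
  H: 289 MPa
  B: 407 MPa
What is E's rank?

Sorted (ascending): 289, 289, 292, 292, 292, 326, 407
The 2 values of 289 occupy positions 1–2 → average rank (1+2)/2 = 1.5.
The 3 values of 292 occupy positions 3–5 → average rank 4.
E has value 289 MPa → rank 1.5.

1.5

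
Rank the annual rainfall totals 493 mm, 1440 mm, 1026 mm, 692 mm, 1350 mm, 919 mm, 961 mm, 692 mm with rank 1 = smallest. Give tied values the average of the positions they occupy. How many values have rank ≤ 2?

Sorted (ascending): 493, 692, 692, 919, 961, 1026, 1350, 1440
The 2 values of 692 occupy positions 2–3 → average rank (2+3)/2 = 2.5.
Ranks ≤ 2: {1} → 1 value.

1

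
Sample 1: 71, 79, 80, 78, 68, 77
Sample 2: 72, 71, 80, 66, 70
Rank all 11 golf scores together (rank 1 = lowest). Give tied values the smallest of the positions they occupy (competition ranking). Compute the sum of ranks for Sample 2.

Sorted (ascending): 66, 68, 70, 71, 71, 72, 77, 78, 79, 80, 80
The 2 values of 71 occupy positions 4–5 → each gets rank 4.
The 2 values of 80 occupy positions 10–11 → each gets rank 10.
Sample 2 values → pooled ranks: 72→6, 71→4, 80→10, 66→1, 70→3
Rank sum = 6 + 4 + 10 + 1 + 3 = 24

24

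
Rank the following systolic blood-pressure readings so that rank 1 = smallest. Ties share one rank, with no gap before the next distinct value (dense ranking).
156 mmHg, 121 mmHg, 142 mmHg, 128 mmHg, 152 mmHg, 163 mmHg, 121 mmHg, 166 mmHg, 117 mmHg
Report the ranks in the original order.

6, 2, 4, 3, 5, 7, 2, 8, 1

Sorted (ascending): 117, 121, 121, 128, 142, 152, 156, 163, 166
The 2 values of 121 share dense rank 2.
Remaining distinct values take the next consecutive integers.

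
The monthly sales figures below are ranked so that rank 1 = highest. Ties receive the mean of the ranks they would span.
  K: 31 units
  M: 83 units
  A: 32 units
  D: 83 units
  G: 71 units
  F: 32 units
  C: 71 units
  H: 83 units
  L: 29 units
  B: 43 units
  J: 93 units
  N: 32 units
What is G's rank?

5.5

Sorted (descending): 93, 83, 83, 83, 71, 71, 43, 32, 32, 32, 31, 29
The 3 values of 83 occupy positions 2–4 → average rank 3.
The 2 values of 71 occupy positions 5–6 → average rank (5+6)/2 = 5.5.
The 3 values of 32 occupy positions 8–10 → average rank 9.
G has value 71 units → rank 5.5.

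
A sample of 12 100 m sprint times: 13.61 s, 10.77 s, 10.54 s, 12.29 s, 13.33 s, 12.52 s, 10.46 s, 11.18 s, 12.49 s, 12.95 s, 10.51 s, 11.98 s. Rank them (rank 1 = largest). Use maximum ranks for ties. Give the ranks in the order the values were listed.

1, 9, 10, 6, 2, 4, 12, 8, 5, 3, 11, 7

Sorted (descending): 13.61, 13.33, 12.95, 12.52, 12.49, 12.29, 11.98, 11.18, 10.77, 10.54, 10.51, 10.46
No ties — each value takes its position as its rank.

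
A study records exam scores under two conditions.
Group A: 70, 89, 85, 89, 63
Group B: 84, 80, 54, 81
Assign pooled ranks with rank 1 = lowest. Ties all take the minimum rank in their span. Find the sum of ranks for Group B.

Sorted (ascending): 54, 63, 70, 80, 81, 84, 85, 89, 89
The 2 values of 89 occupy positions 8–9 → each gets rank 8.
Group B values → pooled ranks: 84→6, 80→4, 54→1, 81→5
Rank sum = 6 + 4 + 1 + 5 = 16

16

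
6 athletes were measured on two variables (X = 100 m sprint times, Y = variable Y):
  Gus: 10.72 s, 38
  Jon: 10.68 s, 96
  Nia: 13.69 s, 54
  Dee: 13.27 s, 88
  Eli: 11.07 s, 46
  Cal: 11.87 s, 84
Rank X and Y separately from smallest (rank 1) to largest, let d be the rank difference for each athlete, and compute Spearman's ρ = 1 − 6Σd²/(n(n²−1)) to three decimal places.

-0.029

Ranks of variable 1: 2, 1, 6, 5, 3, 4
Ranks of variable 2: 1, 6, 3, 5, 2, 4
d = r₁ − r₂: 1, -5, 3, 0, 1, 0
d²: 1, 25, 9, 0, 1, 0; Σd² = 36
ρ = 1 − 6·36/(6·35) = 1 − 216/210 = -0.029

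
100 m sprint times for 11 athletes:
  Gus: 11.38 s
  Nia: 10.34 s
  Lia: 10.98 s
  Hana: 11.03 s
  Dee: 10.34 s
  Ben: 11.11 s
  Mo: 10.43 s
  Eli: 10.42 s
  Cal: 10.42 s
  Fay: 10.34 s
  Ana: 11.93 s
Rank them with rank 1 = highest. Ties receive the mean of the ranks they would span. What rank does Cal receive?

7.5

Sorted (descending): 11.93, 11.38, 11.11, 11.03, 10.98, 10.43, 10.42, 10.42, 10.34, 10.34, 10.34
The 2 values of 10.42 occupy positions 7–8 → average rank (7+8)/2 = 7.5.
The 3 values of 10.34 occupy positions 9–11 → average rank 10.
Cal has value 10.42 s → rank 7.5.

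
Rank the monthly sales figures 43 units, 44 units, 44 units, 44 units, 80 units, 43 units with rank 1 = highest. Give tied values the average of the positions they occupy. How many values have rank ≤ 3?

4

Sorted (descending): 80, 44, 44, 44, 43, 43
The 3 values of 44 occupy positions 2–4 → average rank 3.
The 2 values of 43 occupy positions 5–6 → average rank (5+6)/2 = 5.5.
Ranks ≤ 3: {1, 3, 3, 3} → 4 values.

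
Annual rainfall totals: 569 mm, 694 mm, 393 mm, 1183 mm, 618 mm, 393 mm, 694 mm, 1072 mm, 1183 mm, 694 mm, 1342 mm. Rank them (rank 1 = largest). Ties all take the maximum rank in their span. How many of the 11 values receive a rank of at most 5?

4

Sorted (descending): 1342, 1183, 1183, 1072, 694, 694, 694, 618, 569, 393, 393
The 2 values of 1183 occupy positions 2–3 → each gets rank 3.
The 3 values of 694 occupy positions 5–7 → each gets rank 7.
The 2 values of 393 occupy positions 10–11 → each gets rank 11.
Ranks ≤ 5: {1, 3, 3, 4} → 4 values.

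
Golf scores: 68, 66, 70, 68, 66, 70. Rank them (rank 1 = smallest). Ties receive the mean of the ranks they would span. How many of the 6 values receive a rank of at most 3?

2

Sorted (ascending): 66, 66, 68, 68, 70, 70
The 2 values of 66 occupy positions 1–2 → average rank (1+2)/2 = 1.5.
The 2 values of 68 occupy positions 3–4 → average rank (3+4)/2 = 3.5.
The 2 values of 70 occupy positions 5–6 → average rank (5+6)/2 = 5.5.
Ranks ≤ 3: {1.5, 1.5} → 2 values.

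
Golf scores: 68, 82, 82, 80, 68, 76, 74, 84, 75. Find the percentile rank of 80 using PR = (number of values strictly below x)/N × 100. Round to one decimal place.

N = 9.
Strictly below 80: 5. Equal to 80: 1.
PR = 5/9 × 100 = 55.6

55.6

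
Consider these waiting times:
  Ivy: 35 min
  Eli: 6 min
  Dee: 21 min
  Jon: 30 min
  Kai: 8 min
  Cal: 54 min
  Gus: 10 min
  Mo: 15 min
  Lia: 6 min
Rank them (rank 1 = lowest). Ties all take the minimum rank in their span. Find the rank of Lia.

Sorted (ascending): 6, 6, 8, 10, 15, 21, 30, 35, 54
The 2 values of 6 occupy positions 1–2 → each gets rank 1.
Lia has value 6 min → rank 1.

1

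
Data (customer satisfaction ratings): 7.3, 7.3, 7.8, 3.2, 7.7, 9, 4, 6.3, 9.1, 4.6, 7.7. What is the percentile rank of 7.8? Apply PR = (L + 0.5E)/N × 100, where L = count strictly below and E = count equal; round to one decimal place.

N = 11.
Strictly below 7.8: 8. Equal to 7.8: 1.
PR = (8 + 0.5·1)/11 × 100 = 77.3

77.3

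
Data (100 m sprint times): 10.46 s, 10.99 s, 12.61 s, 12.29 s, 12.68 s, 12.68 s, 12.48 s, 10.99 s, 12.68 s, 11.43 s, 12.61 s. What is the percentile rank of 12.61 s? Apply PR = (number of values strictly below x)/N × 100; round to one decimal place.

54.5

N = 11.
Strictly below 12.61: 6. Equal to 12.61: 2.
PR = 6/11 × 100 = 54.5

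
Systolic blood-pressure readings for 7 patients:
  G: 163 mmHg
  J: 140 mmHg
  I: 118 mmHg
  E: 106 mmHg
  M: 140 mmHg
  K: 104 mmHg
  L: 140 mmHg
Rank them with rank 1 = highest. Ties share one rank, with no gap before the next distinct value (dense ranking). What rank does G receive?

1

Sorted (descending): 163, 140, 140, 140, 118, 106, 104
The 3 values of 140 share dense rank 2.
Remaining distinct values take the next consecutive integers.
G has value 163 mmHg → rank 1.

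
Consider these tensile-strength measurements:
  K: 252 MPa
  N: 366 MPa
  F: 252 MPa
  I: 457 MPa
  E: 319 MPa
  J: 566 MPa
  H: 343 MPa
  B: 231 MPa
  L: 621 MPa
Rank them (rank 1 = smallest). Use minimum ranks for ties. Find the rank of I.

Sorted (ascending): 231, 252, 252, 319, 343, 366, 457, 566, 621
The 2 values of 252 occupy positions 2–3 → each gets rank 2.
I has value 457 MPa → rank 7.

7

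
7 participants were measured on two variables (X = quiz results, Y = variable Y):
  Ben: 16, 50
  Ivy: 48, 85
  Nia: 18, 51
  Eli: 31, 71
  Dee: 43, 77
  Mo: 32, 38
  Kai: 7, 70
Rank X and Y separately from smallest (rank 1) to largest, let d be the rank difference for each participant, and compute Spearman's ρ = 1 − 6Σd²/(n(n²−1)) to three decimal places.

Ranks of variable 1: 2, 7, 3, 4, 6, 5, 1
Ranks of variable 2: 2, 7, 3, 5, 6, 1, 4
d = r₁ − r₂: 0, 0, 0, -1, 0, 4, -3
d²: 0, 0, 0, 1, 0, 16, 9; Σd² = 26
ρ = 1 − 6·26/(7·48) = 1 − 156/336 = 0.536

0.536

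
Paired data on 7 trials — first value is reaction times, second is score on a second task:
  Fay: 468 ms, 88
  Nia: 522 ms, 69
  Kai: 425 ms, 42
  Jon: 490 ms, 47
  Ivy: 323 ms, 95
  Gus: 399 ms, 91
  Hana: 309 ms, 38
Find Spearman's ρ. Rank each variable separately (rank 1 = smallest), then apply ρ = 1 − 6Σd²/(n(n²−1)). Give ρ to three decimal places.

0.000

Ranks of variable 1: 5, 7, 4, 6, 2, 3, 1
Ranks of variable 2: 5, 4, 2, 3, 7, 6, 1
d = r₁ − r₂: 0, 3, 2, 3, -5, -3, 0
d²: 0, 9, 4, 9, 25, 9, 0; Σd² = 56
ρ = 1 − 6·56/(7·48) = 1 − 336/336 = 0.000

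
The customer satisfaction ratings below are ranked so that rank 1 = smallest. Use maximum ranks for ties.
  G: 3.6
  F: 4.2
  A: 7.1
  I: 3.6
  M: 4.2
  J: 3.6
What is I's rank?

3

Sorted (ascending): 3.6, 3.6, 3.6, 4.2, 4.2, 7.1
The 3 values of 3.6 occupy positions 1–3 → each gets rank 3.
The 2 values of 4.2 occupy positions 4–5 → each gets rank 5.
I has value 3.6 → rank 3.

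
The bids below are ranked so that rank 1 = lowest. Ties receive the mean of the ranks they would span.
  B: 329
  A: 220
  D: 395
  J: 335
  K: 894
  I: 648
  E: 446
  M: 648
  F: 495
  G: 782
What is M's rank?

7.5

Sorted (ascending): 220, 329, 335, 395, 446, 495, 648, 648, 782, 894
The 2 values of 648 occupy positions 7–8 → average rank (7+8)/2 = 7.5.
M has value 648 → rank 7.5.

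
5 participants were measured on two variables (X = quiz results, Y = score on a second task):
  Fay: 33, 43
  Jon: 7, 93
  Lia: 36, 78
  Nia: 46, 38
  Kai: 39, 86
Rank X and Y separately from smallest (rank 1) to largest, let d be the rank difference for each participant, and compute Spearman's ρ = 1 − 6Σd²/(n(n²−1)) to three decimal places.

Ranks of variable 1: 2, 1, 3, 5, 4
Ranks of variable 2: 2, 5, 3, 1, 4
d = r₁ − r₂: 0, -4, 0, 4, 0
d²: 0, 16, 0, 16, 0; Σd² = 32
ρ = 1 − 6·32/(5·24) = 1 − 192/120 = -0.600

-0.600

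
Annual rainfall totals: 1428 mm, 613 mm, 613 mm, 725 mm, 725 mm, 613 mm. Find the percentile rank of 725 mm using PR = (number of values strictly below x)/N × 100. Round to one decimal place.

N = 6.
Strictly below 725: 3. Equal to 725: 2.
PR = 3/6 × 100 = 50.0

50.0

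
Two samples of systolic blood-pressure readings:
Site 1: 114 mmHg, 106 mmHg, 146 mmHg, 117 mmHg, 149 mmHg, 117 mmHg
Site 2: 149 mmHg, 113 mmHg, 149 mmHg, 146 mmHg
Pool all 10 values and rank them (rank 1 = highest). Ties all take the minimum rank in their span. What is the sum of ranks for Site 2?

15

Sorted (descending): 149, 149, 149, 146, 146, 117, 117, 114, 113, 106
The 3 values of 149 occupy positions 1–3 → each gets rank 1.
The 2 values of 146 occupy positions 4–5 → each gets rank 4.
The 2 values of 117 occupy positions 6–7 → each gets rank 6.
Site 2 values → pooled ranks: 149→1, 113→9, 149→1, 146→4
Rank sum = 1 + 9 + 1 + 4 = 15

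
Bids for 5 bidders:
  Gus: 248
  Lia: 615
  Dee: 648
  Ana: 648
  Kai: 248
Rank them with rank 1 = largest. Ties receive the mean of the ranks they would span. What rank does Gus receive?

Sorted (descending): 648, 648, 615, 248, 248
The 2 values of 648 occupy positions 1–2 → average rank (1+2)/2 = 1.5.
The 2 values of 248 occupy positions 4–5 → average rank (4+5)/2 = 4.5.
Gus has value 248 → rank 4.5.

4.5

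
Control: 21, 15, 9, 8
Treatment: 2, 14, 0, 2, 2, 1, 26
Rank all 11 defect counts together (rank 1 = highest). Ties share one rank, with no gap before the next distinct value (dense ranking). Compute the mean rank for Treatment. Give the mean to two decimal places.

6.14

Sorted (descending): 26, 21, 15, 14, 9, 8, 2, 2, 2, 1, 0
The 3 values of 2 share dense rank 7.
Remaining distinct values take the next consecutive integers.
Treatment values → pooled ranks: 2→7, 14→4, 0→9, 2→7, 2→7, 1→8, 26→1
Mean rank = (7 + 4 + 9 + 7 + 7 + 8 + 1) / 7 = 6.14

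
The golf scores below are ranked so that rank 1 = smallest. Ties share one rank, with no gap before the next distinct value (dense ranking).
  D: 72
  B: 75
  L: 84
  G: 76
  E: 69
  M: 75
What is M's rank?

Sorted (ascending): 69, 72, 75, 75, 76, 84
The 2 values of 75 share dense rank 3.
Remaining distinct values take the next consecutive integers.
M has value 75 → rank 3.

3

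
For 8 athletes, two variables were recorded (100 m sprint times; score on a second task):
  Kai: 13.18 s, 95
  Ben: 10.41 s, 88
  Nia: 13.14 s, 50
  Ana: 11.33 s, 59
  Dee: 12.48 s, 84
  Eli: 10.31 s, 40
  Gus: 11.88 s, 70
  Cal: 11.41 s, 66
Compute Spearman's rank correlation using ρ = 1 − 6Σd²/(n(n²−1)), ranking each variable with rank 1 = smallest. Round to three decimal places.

0.405

Ranks of variable 1: 8, 2, 7, 3, 6, 1, 5, 4
Ranks of variable 2: 8, 7, 2, 3, 6, 1, 5, 4
d = r₁ − r₂: 0, -5, 5, 0, 0, 0, 0, 0
d²: 0, 25, 25, 0, 0, 0, 0, 0; Σd² = 50
ρ = 1 − 6·50/(8·63) = 1 − 300/504 = 0.405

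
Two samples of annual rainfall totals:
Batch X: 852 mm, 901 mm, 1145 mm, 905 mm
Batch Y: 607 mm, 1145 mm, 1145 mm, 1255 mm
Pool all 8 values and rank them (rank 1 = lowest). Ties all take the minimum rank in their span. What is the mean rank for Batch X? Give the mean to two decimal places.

3.50

Sorted (ascending): 607, 852, 901, 905, 1145, 1145, 1145, 1255
The 3 values of 1145 occupy positions 5–7 → each gets rank 5.
Batch X values → pooled ranks: 852→2, 901→3, 1145→5, 905→4
Mean rank = (2 + 3 + 5 + 4) / 4 = 3.50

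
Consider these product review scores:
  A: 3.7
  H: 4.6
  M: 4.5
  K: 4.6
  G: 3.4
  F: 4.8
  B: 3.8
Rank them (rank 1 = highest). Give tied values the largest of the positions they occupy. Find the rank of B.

Sorted (descending): 4.8, 4.6, 4.6, 4.5, 3.8, 3.7, 3.4
The 2 values of 4.6 occupy positions 2–3 → each gets rank 3.
B has value 3.8 → rank 5.

5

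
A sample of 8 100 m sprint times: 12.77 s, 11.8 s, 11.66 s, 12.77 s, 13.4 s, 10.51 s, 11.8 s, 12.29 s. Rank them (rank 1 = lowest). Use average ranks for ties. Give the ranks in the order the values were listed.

Sorted (ascending): 10.51, 11.66, 11.8, 11.8, 12.29, 12.77, 12.77, 13.4
The 2 values of 11.8 occupy positions 3–4 → average rank (3+4)/2 = 3.5.
The 2 values of 12.77 occupy positions 6–7 → average rank (6+7)/2 = 6.5.

6.5, 3.5, 2, 6.5, 8, 1, 3.5, 5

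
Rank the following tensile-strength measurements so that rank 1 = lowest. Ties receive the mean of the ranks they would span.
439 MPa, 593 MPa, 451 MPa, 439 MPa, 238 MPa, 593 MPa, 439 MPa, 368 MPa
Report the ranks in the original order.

Sorted (ascending): 238, 368, 439, 439, 439, 451, 593, 593
The 3 values of 439 occupy positions 3–5 → average rank 4.
The 2 values of 593 occupy positions 7–8 → average rank (7+8)/2 = 7.5.

4, 7.5, 6, 4, 1, 7.5, 4, 2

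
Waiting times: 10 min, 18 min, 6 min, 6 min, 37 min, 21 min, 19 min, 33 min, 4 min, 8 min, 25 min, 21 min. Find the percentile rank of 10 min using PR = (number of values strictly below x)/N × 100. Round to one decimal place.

33.3

N = 12.
Strictly below 10: 4. Equal to 10: 1.
PR = 4/12 × 100 = 33.3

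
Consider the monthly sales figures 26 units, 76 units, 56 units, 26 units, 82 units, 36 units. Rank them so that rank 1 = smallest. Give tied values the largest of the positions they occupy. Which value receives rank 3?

Sorted (ascending): 26, 26, 36, 56, 76, 82
The 2 values of 26 occupy positions 1–2 → each gets rank 2.
Rank 3 → value 36.

36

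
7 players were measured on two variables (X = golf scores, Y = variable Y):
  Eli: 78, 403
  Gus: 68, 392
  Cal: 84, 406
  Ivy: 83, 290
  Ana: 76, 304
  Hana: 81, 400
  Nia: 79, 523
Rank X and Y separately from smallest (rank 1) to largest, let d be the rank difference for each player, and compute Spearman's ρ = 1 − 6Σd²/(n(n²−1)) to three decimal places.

0.214

Ranks of variable 1: 3, 1, 7, 6, 2, 5, 4
Ranks of variable 2: 5, 3, 6, 1, 2, 4, 7
d = r₁ − r₂: -2, -2, 1, 5, 0, 1, -3
d²: 4, 4, 1, 25, 0, 1, 9; Σd² = 44
ρ = 1 − 6·44/(7·48) = 1 − 264/336 = 0.214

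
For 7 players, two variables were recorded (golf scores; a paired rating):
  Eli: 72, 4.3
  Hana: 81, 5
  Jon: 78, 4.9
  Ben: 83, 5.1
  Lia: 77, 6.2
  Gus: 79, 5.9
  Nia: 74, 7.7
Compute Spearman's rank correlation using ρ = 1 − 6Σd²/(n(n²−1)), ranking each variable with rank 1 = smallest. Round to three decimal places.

0.000

Ranks of variable 1: 1, 6, 4, 7, 3, 5, 2
Ranks of variable 2: 1, 3, 2, 4, 6, 5, 7
d = r₁ − r₂: 0, 3, 2, 3, -3, 0, -5
d²: 0, 9, 4, 9, 9, 0, 25; Σd² = 56
ρ = 1 − 6·56/(7·48) = 1 − 336/336 = 0.000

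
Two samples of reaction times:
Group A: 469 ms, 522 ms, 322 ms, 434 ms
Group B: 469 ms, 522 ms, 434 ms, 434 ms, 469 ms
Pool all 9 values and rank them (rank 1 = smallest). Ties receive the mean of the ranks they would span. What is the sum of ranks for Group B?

26.5

Sorted (ascending): 322, 434, 434, 434, 469, 469, 469, 522, 522
The 3 values of 434 occupy positions 2–4 → average rank 3.
The 3 values of 469 occupy positions 5–7 → average rank 6.
The 2 values of 522 occupy positions 8–9 → average rank (8+9)/2 = 8.5.
Group B values → pooled ranks: 469→6, 522→8.5, 434→3, 434→3, 469→6
Rank sum = 6 + 8.5 + 3 + 3 + 6 = 26.5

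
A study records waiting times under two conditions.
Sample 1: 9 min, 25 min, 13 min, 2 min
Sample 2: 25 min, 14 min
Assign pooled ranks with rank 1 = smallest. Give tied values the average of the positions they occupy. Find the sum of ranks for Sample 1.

11.5

Sorted (ascending): 2, 9, 13, 14, 25, 25
The 2 values of 25 occupy positions 5–6 → average rank (5+6)/2 = 5.5.
Sample 1 values → pooled ranks: 9→2, 25→5.5, 13→3, 2→1
Rank sum = 2 + 5.5 + 3 + 1 = 11.5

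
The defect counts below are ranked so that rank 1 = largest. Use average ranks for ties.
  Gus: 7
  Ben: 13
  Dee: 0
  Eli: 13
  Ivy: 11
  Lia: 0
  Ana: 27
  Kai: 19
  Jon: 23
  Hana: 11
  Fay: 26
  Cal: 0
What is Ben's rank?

5.5

Sorted (descending): 27, 26, 23, 19, 13, 13, 11, 11, 7, 0, 0, 0
The 2 values of 13 occupy positions 5–6 → average rank (5+6)/2 = 5.5.
The 2 values of 11 occupy positions 7–8 → average rank (7+8)/2 = 7.5.
The 3 values of 0 occupy positions 10–12 → average rank 11.
Ben has value 13 → rank 5.5.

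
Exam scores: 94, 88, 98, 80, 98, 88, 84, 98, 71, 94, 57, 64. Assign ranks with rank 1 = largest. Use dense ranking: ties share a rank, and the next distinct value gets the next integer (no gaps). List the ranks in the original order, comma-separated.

2, 3, 1, 5, 1, 3, 4, 1, 6, 2, 8, 7

Sorted (descending): 98, 98, 98, 94, 94, 88, 88, 84, 80, 71, 64, 57
The 3 values of 98 share dense rank 1.
The 2 values of 94 share dense rank 2.
The 2 values of 88 share dense rank 3.
Remaining distinct values take the next consecutive integers.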